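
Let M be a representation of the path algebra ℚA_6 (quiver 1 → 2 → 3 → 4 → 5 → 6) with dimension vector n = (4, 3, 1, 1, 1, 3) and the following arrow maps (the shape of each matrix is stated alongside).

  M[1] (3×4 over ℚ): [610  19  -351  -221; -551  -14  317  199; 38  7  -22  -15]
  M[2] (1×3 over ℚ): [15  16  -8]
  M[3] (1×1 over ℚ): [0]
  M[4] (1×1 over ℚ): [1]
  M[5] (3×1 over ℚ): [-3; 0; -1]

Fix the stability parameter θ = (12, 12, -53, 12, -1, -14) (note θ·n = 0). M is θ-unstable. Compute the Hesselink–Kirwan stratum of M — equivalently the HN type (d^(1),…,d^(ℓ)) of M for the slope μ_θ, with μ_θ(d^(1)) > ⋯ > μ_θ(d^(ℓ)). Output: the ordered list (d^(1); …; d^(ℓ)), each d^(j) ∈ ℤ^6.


Via rank(M_{q-1}∘⋯∘M_p): M ≅ I[1,1], I[1,2]^2, I[1,3], I[4,6], I[6,6]^2.
μ_θ-semistable layers: μ^(1)=12; μ^(2)=-1; μ^(3)=-29/3; μ^(4)=-14

((3, 2, 0, 0, 0, 0); (0, 0, 0, 1, 1, 1); (1, 1, 1, 0, 0, 0); (0, 0, 0, 0, 0, 2))


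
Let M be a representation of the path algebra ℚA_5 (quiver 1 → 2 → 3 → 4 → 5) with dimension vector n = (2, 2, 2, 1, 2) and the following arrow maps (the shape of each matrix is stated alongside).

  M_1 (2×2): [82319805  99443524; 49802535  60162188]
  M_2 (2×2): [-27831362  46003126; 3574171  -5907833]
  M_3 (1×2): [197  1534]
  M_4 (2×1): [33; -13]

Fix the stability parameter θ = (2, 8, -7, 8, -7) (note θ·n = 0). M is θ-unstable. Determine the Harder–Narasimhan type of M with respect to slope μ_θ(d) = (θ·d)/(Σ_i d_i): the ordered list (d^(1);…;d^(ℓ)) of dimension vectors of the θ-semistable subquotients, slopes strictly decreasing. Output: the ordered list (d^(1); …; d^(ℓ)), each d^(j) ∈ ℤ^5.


Interval decomposition of M: I[1,1], I[1,2], I[2,3], I[3,5], I[5,5].
HN type (ℓ=4): μ^(1)=8; μ^(2)=2; μ^(3)=1/2; μ^(4)=-7

((0, 1, 0, 0, 0); (2, 0, 0, 0, 0); (0, 1, 1, 1, 1); (0, 0, 1, 0, 1))


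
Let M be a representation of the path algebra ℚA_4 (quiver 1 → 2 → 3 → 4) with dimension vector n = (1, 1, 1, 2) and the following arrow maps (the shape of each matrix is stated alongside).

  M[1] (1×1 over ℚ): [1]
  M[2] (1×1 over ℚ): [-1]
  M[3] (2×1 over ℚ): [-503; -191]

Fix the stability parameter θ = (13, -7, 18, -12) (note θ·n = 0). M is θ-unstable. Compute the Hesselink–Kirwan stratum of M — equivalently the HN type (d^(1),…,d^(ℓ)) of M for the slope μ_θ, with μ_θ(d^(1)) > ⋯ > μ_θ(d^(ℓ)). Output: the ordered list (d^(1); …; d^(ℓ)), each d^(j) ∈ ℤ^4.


Barcode: M ≅ I[1,4], I[4,4]. HN layers by μ_θ (2 steps, strictly decreasing):
  μ^(1)=3; μ^(2)=-12

((1, 1, 1, 1); (0, 0, 0, 1))


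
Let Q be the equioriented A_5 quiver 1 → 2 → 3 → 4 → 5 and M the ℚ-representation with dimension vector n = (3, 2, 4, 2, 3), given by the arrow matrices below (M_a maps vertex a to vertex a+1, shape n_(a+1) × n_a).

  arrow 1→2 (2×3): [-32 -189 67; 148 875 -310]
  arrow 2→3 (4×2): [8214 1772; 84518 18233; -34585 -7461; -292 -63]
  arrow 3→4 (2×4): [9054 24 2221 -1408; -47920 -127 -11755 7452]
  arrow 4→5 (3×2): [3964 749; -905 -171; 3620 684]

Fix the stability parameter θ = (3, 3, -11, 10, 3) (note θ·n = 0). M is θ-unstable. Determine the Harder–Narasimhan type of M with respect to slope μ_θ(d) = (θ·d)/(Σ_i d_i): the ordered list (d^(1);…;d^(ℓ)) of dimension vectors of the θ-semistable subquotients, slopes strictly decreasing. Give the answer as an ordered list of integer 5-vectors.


Barcode: M ≅ I[1,1], I[1,5]^2, I[3,3]^2, I[5,5]. HN layers by μ_θ (4 steps, strictly decreasing):
  μ^(1)=13/2; μ^(2)=3; μ^(3)=-5/3; μ^(4)=-11

((0, 0, 0, 2, 2); (1, 0, 0, 0, 1); (2, 2, 2, 0, 0); (0, 0, 2, 0, 0))


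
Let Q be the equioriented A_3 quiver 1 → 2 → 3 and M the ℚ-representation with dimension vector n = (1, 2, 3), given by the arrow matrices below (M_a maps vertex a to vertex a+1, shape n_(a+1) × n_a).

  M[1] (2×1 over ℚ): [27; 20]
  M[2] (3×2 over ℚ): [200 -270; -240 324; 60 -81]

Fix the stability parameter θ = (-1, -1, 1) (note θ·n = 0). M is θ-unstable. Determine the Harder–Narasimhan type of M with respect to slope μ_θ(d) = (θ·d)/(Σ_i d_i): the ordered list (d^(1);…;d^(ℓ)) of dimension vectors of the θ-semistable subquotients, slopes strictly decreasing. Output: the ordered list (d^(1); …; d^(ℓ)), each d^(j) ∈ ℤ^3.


Barcode: M ≅ I[1,2], I[2,3], I[3,3]^2. HN layers by μ_θ (2 steps, strictly decreasing):
  μ^(1)=1; μ^(2)=-1

((0, 0, 3); (1, 2, 0))


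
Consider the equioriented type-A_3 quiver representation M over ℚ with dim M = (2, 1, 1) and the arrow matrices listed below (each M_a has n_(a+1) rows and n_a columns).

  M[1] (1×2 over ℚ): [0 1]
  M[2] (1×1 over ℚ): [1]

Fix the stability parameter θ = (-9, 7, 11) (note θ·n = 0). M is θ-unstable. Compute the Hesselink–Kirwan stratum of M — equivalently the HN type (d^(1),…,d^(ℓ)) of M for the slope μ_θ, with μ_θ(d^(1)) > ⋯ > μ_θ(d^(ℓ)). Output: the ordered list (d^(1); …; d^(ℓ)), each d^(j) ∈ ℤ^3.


Interval decomposition of M: I[1,1], I[1,3].
HN type (ℓ=3): μ^(1)=11; μ^(2)=7; μ^(3)=-9

((0, 0, 1); (0, 1, 0); (2, 0, 0))


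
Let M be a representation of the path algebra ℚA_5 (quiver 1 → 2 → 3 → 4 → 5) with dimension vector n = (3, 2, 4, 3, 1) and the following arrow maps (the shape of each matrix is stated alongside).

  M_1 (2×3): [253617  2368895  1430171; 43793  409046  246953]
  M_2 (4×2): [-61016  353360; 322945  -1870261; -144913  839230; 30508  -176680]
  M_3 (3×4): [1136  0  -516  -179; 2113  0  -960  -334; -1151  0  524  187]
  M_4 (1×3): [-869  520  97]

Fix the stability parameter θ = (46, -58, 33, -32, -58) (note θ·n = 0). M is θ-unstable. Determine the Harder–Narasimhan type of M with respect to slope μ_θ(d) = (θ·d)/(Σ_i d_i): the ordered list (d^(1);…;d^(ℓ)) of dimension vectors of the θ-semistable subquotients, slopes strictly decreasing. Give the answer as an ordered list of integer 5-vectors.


Via rank(M_{q-1}∘⋯∘M_p): M ≅ I[1,1], I[1,3]^2, I[3,4], I[3,5], I[4,4].
μ_θ-semistable layers: μ^(1)=46; μ^(2)=33; μ^(3)=1/2; μ^(4)=-6; μ^(5)=-19; μ^(6)=-32

((1, 0, 0, 0, 0); (0, 0, 2, 0, 0); (0, 0, 1, 1, 0); (2, 2, 0, 0, 0); (0, 0, 1, 1, 1); (0, 0, 0, 1, 0))


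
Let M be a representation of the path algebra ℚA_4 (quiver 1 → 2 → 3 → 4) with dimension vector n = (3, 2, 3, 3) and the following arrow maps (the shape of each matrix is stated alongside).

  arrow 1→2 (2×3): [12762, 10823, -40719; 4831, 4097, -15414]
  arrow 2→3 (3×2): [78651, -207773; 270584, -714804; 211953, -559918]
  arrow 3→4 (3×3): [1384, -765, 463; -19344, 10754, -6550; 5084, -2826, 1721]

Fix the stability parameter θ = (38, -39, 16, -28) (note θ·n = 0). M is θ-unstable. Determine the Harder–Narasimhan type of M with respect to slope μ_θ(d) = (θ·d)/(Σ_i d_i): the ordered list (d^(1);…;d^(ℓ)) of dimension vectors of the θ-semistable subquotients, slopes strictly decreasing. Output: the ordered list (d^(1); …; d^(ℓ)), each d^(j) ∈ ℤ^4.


Interval decomposition of M: I[1,1], I[1,3], I[1,4], I[3,4], I[4,4].
HN type (ℓ=6): μ^(1)=38; μ^(2)=16; μ^(3)=-1/2; μ^(4)=-13/4; μ^(5)=-6; μ^(6)=-28

((1, 0, 0, 0); (0, 0, 1, 0); (1, 1, 0, 0); (1, 1, 1, 1); (0, 0, 1, 1); (0, 0, 0, 1))


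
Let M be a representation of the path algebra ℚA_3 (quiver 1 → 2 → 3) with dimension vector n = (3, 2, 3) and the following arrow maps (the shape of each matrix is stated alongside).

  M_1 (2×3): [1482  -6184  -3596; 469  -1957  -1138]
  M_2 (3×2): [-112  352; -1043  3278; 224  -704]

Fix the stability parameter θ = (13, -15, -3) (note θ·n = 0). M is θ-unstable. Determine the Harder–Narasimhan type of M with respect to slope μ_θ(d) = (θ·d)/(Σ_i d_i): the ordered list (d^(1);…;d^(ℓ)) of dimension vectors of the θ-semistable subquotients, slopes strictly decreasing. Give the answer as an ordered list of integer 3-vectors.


Via rank(M_{q-1}∘⋯∘M_p): M ≅ I[1,1], I[1,2], I[1,3], I[3,3]^2.
μ_θ-semistable layers: μ^(1)=13; μ^(2)=-1; μ^(3)=-5/3; μ^(4)=-3

((1, 0, 0); (1, 1, 0); (1, 1, 1); (0, 0, 2))


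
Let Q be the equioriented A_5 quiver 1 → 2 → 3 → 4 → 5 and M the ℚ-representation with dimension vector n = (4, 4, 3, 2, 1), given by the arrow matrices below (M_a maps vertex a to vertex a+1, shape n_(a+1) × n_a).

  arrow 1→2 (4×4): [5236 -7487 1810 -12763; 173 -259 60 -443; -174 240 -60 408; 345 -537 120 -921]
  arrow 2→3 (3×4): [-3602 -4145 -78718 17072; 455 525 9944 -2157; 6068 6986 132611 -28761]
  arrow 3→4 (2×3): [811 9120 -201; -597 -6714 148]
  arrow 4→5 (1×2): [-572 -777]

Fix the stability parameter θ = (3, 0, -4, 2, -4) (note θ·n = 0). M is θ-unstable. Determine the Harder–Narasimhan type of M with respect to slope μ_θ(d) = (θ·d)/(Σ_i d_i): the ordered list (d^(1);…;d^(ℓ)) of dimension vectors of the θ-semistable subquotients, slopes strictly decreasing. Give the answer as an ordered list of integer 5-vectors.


Barcode: M ≅ I[1,1]^2, I[1,4], I[1,5], I[2,2], I[2,3]. HN layers by μ_θ (6 steps, strictly decreasing):
  μ^(1)=3; μ^(2)=2; μ^(3)=0; μ^(4)=-1/3; μ^(5)=-3/5; μ^(6)=-2

((2, 0, 0, 0, 0); (0, 0, 0, 1, 0); (0, 1, 0, 0, 0); (1, 1, 1, 0, 0); (1, 1, 1, 1, 1); (0, 1, 1, 0, 0))


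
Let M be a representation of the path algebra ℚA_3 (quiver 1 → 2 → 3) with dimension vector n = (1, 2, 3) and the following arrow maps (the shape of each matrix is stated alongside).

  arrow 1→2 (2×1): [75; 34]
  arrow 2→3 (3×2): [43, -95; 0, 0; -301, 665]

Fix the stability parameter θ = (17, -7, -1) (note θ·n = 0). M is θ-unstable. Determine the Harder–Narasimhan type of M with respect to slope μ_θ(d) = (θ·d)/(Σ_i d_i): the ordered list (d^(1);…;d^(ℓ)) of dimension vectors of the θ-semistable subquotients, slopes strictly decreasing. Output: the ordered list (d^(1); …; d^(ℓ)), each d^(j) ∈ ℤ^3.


Via rank(M_{q-1}∘⋯∘M_p): M ≅ I[1,3], I[2,2], I[3,3]^2.
μ_θ-semistable layers: μ^(1)=3; μ^(2)=-1; μ^(3)=-7

((1, 1, 1); (0, 0, 2); (0, 1, 0))


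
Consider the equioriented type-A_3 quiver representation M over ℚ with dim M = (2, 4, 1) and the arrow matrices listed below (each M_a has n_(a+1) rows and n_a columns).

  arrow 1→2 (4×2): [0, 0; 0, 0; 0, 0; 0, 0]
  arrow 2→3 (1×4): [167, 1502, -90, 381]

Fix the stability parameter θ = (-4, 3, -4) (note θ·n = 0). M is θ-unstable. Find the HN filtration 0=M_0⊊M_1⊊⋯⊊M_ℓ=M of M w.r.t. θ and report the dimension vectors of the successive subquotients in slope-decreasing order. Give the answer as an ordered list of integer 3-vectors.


Via rank(M_{q-1}∘⋯∘M_p): M ≅ I[1,1]^2, I[2,2]^3, I[2,3].
μ_θ-semistable layers: μ^(1)=3; μ^(2)=-1/2; μ^(3)=-4

((0, 3, 0); (0, 1, 1); (2, 0, 0))


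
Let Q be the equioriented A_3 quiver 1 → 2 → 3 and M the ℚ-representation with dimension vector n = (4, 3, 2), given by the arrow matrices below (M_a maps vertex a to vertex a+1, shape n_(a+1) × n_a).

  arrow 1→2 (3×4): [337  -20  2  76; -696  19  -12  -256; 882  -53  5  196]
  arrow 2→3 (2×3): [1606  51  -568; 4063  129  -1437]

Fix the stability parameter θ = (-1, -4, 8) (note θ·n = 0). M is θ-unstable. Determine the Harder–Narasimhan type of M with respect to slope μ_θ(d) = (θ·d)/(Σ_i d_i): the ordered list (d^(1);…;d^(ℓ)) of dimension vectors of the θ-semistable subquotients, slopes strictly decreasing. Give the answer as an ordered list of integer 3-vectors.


Via rank(M_{q-1}∘⋯∘M_p): M ≅ I[1,1], I[1,2], I[1,3]^2.
μ_θ-semistable layers: μ^(1)=8; μ^(2)=-1; μ^(3)=-5/2

((0, 0, 2); (1, 0, 0); (3, 3, 0))


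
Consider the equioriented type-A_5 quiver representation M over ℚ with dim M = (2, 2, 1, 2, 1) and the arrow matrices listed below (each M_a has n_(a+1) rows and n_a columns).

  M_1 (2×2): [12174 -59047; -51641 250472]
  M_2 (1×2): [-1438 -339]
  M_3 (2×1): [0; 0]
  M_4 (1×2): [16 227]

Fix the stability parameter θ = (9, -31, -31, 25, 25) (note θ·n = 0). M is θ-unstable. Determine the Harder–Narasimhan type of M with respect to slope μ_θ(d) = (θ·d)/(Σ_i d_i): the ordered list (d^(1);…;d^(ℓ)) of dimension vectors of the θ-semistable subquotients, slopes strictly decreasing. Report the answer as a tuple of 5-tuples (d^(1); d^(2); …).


Via rank(M_{q-1}∘⋯∘M_p): M ≅ I[1,2], I[1,3], I[4,4], I[4,5].
μ_θ-semistable layers: μ^(1)=25; μ^(2)=-11; μ^(3)=-53/3

((0, 0, 0, 2, 1); (1, 1, 0, 0, 0); (1, 1, 1, 0, 0))


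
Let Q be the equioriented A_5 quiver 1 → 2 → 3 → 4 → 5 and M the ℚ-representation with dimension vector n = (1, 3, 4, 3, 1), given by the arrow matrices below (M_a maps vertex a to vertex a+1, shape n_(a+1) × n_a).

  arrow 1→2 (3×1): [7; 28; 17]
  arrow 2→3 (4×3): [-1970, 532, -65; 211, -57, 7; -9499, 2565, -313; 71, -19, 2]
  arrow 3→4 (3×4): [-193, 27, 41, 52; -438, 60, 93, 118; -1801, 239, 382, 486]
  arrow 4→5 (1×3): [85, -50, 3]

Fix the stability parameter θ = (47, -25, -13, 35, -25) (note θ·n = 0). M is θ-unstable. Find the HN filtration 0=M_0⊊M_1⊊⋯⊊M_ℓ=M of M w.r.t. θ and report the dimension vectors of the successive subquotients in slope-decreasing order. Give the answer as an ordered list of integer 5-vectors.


Interval decomposition of M: I[1,4], I[2,2], I[2,5], I[3,3], I[3,4].
HN type (ℓ=5): μ^(1)=35; μ^(2)=5; μ^(3)=3; μ^(4)=-13; μ^(5)=-25

((0, 0, 0, 2, 0); (0, 0, 0, 1, 1); (1, 1, 1, 0, 0); (0, 0, 3, 0, 0); (0, 2, 0, 0, 0))


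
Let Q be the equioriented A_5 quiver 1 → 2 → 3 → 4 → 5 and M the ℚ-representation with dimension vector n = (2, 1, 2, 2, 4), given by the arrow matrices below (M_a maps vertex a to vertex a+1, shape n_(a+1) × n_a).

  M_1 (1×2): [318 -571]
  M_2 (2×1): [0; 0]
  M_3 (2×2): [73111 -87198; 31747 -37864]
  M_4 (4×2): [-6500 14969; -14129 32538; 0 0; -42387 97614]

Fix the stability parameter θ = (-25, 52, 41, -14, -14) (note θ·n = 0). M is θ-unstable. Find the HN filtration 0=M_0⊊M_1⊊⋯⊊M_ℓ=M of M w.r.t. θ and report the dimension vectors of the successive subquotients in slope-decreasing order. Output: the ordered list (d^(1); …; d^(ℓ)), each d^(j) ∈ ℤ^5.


Interval decomposition of M: I[1,1], I[1,2], I[3,5]^2, I[5,5]^2.
HN type (ℓ=4): μ^(1)=52; μ^(2)=13/3; μ^(3)=-14; μ^(4)=-25

((0, 1, 0, 0, 0); (0, 0, 2, 2, 2); (0, 0, 0, 0, 2); (2, 0, 0, 0, 0))


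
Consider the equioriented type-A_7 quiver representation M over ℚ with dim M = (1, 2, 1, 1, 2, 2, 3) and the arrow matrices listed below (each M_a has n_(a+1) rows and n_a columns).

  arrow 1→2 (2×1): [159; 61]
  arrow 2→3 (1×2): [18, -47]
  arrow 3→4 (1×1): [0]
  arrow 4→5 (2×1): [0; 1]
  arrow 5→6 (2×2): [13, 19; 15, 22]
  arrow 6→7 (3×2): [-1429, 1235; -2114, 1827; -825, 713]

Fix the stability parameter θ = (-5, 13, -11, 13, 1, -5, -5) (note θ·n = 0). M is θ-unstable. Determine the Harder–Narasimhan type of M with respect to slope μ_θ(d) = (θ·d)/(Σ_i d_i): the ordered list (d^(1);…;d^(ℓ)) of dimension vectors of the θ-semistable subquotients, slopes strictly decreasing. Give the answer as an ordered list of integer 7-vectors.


Via rank(M_{q-1}∘⋯∘M_p): M ≅ I[1,3], I[2,2], I[4,7], I[5,7], I[7,7].
μ_θ-semistable layers: μ^(1)=13; μ^(2)=1; μ^(3)=-3; μ^(4)=-5

((0, 1, 0, 0, 0, 0, 0); (0, 1, 1, 1, 1, 1, 1); (0, 0, 0, 0, 1, 1, 1); (1, 0, 0, 0, 0, 0, 1))


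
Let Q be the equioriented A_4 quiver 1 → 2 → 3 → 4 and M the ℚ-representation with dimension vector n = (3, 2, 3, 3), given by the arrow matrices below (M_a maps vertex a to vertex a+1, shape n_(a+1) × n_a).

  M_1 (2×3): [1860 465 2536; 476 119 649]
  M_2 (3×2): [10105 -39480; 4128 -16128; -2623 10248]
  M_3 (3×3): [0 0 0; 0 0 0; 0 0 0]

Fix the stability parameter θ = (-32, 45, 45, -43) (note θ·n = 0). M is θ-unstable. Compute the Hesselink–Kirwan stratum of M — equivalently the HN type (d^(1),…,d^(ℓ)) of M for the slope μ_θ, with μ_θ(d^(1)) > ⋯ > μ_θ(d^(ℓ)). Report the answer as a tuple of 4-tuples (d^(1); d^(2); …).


Interval decomposition of M: I[1,1], I[1,2], I[1,3], I[3,3]^2, I[4,4]^3.
HN type (ℓ=3): μ^(1)=45; μ^(2)=-32; μ^(3)=-43

((0, 2, 3, 0); (3, 0, 0, 0); (0, 0, 0, 3))


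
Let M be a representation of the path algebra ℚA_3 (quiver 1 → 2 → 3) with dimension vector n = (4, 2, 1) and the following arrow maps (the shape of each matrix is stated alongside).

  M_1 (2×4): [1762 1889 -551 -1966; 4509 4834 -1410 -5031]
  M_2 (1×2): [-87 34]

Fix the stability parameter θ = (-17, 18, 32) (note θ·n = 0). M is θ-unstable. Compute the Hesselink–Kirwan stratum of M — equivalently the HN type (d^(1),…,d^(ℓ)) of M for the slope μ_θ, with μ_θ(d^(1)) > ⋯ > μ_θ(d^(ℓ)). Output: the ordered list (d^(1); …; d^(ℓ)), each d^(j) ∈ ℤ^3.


Barcode: M ≅ I[1,1]^2, I[1,2], I[1,3]. HN layers by μ_θ (3 steps, strictly decreasing):
  μ^(1)=32; μ^(2)=18; μ^(3)=-17

((0, 0, 1); (0, 2, 0); (4, 0, 0))


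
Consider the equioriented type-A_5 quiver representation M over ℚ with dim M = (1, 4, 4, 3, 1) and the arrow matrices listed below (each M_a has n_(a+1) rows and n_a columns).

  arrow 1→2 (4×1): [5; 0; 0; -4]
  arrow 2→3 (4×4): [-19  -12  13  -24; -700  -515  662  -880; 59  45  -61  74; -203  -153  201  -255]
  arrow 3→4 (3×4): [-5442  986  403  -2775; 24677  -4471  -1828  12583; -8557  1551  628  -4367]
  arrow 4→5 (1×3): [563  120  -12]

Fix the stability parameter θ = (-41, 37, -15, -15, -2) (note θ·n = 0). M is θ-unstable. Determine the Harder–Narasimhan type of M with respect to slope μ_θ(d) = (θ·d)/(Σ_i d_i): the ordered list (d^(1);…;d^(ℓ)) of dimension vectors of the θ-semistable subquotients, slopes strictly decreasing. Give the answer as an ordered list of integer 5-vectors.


Interval decomposition of M: I[1,3], I[2,3], I[2,4], I[2,5], I[4,4].
HN type (ℓ=5): μ^(1)=11; μ^(2)=7/3; μ^(3)=5/4; μ^(4)=-15; μ^(5)=-41

((0, 2, 2, 0, 0); (0, 1, 1, 1, 0); (0, 1, 1, 1, 1); (0, 0, 0, 1, 0); (1, 0, 0, 0, 0))


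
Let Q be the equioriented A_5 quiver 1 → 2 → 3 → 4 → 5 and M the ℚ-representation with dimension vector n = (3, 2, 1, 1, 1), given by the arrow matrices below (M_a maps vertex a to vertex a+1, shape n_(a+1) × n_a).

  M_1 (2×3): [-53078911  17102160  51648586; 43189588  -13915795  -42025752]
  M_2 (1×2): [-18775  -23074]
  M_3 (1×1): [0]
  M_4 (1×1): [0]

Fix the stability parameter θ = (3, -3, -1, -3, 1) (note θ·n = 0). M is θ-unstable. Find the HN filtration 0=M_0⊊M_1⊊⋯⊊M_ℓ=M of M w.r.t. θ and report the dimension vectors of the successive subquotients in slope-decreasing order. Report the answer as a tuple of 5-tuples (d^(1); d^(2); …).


Via rank(M_{q-1}∘⋯∘M_p): M ≅ I[1,1], I[1,2], I[1,3], I[4,4], I[5,5].
μ_θ-semistable layers: μ^(1)=3; μ^(2)=1; μ^(3)=0; μ^(4)=-1/3; μ^(5)=-3

((1, 0, 0, 0, 0); (0, 0, 0, 0, 1); (1, 1, 0, 0, 0); (1, 1, 1, 0, 0); (0, 0, 0, 1, 0))


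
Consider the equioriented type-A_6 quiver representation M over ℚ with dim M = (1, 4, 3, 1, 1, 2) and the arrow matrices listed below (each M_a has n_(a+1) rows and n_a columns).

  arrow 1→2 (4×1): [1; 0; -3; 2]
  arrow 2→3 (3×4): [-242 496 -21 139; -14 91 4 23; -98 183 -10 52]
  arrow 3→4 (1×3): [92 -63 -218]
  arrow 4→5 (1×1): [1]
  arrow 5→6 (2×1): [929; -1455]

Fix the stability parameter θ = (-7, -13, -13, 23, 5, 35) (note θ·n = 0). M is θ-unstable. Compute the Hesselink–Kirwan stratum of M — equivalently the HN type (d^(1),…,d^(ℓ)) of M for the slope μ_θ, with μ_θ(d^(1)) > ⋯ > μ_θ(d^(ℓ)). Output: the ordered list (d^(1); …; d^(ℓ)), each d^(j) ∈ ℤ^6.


Barcode: M ≅ I[1,3], I[2,2], I[2,3], I[2,6], I[6,6]. HN layers by μ_θ (4 steps, strictly decreasing):
  μ^(1)=35; μ^(2)=14; μ^(3)=-11; μ^(4)=-13

((0, 0, 0, 0, 0, 2); (0, 0, 0, 1, 1, 0); (1, 1, 1, 0, 0, 0); (0, 3, 2, 0, 0, 0))


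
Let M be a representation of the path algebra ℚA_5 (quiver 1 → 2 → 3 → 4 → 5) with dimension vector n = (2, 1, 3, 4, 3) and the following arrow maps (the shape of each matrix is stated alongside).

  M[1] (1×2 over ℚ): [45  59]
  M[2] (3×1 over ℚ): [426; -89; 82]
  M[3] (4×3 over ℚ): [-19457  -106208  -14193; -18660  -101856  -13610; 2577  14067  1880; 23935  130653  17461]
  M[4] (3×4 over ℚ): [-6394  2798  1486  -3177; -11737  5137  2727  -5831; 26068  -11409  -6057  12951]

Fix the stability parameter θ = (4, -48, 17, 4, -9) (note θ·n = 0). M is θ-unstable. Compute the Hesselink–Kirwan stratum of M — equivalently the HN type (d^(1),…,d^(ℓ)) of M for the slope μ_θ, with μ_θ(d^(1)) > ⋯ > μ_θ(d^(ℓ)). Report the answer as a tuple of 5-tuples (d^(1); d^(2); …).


Interval decomposition of M: I[1,1], I[1,5], I[3,5]^2, I[4,4].
HN type (ℓ=2): μ^(1)=4; μ^(2)=-22

((1, 0, 3, 4, 3); (1, 1, 0, 0, 0))


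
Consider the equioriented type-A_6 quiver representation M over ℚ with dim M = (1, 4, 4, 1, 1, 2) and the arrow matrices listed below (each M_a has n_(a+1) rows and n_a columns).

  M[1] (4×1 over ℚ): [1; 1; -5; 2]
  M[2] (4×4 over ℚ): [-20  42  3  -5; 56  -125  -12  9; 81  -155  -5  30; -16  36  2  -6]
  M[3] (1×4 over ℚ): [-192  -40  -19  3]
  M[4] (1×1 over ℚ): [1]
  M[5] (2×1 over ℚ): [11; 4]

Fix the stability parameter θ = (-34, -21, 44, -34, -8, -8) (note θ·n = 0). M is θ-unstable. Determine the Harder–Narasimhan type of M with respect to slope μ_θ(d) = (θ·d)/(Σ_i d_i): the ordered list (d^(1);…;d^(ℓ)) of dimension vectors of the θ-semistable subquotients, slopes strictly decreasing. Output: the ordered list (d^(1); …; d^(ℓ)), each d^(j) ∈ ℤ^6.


Interval decomposition of M: I[1,6], I[2,2], I[2,3]^2, I[3,3], I[6,6].
HN type (ℓ=5): μ^(1)=44; μ^(2)=-3/2; μ^(3)=-8; μ^(4)=-21; μ^(5)=-34

((0, 0, 3, 0, 0, 0); (0, 0, 1, 1, 1, 1); (0, 0, 0, 0, 0, 1); (0, 4, 0, 0, 0, 0); (1, 0, 0, 0, 0, 0))


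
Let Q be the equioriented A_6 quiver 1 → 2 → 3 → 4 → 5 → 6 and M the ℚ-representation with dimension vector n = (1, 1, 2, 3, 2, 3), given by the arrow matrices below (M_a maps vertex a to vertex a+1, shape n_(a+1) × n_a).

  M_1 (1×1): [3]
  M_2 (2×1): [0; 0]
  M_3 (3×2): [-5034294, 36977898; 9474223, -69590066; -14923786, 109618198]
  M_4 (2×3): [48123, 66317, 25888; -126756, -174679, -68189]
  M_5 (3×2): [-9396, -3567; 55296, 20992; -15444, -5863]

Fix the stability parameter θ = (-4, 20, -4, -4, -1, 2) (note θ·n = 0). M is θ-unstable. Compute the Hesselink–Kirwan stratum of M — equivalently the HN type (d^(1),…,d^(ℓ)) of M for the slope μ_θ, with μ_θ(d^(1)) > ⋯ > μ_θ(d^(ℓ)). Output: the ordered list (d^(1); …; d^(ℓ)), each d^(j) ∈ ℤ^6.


Via rank(M_{q-1}∘⋯∘M_p): M ≅ I[1,2], I[3,5], I[3,6], I[4,4], I[6,6]^2.
μ_θ-semistable layers: μ^(1)=20; μ^(2)=2; μ^(3)=-1; μ^(4)=-4

((0, 1, 0, 0, 0, 0); (0, 0, 0, 0, 0, 3); (0, 0, 0, 0, 2, 0); (1, 0, 2, 3, 0, 0))


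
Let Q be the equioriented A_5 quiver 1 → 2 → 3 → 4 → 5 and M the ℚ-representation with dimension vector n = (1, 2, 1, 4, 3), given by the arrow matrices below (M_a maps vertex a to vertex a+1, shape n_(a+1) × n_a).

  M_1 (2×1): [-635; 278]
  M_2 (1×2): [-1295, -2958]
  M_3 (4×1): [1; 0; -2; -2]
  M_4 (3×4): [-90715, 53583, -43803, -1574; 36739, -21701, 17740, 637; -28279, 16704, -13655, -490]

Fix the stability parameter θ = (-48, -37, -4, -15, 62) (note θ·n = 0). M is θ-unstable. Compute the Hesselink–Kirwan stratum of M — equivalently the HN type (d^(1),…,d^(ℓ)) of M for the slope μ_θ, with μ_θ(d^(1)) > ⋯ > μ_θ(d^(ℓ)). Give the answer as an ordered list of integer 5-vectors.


Barcode: M ≅ I[1,5], I[2,2], I[4,4], I[4,5]^2. HN layers by μ_θ (5 steps, strictly decreasing):
  μ^(1)=62; μ^(2)=-19/2; μ^(3)=-15; μ^(4)=-37; μ^(5)=-48

((0, 0, 0, 0, 3); (0, 0, 1, 1, 0); (0, 0, 0, 3, 0); (0, 2, 0, 0, 0); (1, 0, 0, 0, 0))


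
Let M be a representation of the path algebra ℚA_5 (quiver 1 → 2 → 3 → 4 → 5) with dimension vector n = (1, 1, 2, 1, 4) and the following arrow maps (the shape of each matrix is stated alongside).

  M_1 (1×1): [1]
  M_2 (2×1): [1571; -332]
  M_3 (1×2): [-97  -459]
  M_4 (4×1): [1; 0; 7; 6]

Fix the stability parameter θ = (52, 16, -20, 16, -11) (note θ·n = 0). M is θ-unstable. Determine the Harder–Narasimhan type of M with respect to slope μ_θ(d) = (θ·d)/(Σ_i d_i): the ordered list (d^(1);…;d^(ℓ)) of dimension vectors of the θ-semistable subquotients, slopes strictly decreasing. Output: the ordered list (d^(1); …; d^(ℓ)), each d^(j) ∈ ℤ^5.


Via rank(M_{q-1}∘⋯∘M_p): M ≅ I[1,5], I[3,3], I[5,5]^3.
μ_θ-semistable layers: μ^(1)=53/5; μ^(2)=-11; μ^(3)=-20

((1, 1, 1, 1, 1); (0, 0, 0, 0, 3); (0, 0, 1, 0, 0))


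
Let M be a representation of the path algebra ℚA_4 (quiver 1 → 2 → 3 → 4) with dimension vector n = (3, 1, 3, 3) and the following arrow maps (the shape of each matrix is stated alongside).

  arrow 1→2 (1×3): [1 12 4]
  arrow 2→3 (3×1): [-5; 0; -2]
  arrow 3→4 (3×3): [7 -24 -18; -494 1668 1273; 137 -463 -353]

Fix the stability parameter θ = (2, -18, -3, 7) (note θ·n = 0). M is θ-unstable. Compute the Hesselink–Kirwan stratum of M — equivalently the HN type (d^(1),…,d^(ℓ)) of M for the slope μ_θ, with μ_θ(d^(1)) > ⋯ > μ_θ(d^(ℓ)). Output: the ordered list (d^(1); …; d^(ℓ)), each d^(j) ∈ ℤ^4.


Interval decomposition of M: I[1,1]^2, I[1,4], I[3,4]^2.
HN type (ℓ=4): μ^(1)=7; μ^(2)=2; μ^(3)=-3; μ^(4)=-8

((0, 0, 0, 3); (2, 0, 0, 0); (0, 0, 3, 0); (1, 1, 0, 0))


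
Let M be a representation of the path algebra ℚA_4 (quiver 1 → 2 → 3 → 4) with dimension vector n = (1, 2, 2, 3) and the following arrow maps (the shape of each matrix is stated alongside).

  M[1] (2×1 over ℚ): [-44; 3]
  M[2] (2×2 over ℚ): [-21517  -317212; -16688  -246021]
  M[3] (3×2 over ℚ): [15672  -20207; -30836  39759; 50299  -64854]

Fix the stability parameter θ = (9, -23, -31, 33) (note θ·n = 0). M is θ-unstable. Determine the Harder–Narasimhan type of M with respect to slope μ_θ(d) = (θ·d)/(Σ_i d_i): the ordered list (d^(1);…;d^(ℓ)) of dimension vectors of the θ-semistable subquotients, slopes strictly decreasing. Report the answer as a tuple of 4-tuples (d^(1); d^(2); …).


Interval decomposition of M: I[1,4], I[2,4], I[4,4].
HN type (ℓ=3): μ^(1)=33; μ^(2)=-15; μ^(3)=-27

((0, 0, 0, 3); (1, 1, 1, 0); (0, 1, 1, 0))


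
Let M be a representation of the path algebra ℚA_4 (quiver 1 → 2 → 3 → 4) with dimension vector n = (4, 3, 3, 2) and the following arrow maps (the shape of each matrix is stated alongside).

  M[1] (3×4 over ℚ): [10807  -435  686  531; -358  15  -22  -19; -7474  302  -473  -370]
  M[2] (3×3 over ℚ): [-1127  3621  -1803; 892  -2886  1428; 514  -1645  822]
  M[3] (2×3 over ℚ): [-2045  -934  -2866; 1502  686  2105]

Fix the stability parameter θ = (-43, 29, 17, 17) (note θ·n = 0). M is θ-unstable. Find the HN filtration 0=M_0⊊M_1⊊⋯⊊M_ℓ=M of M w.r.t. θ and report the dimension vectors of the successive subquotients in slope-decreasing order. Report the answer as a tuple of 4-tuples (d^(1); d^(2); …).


Via rank(M_{q-1}∘⋯∘M_p): M ≅ I[1,1], I[1,2], I[1,4]^2, I[3,3].
μ_θ-semistable layers: μ^(1)=29; μ^(2)=21; μ^(3)=17; μ^(4)=-43

((0, 1, 0, 0); (0, 2, 2, 2); (0, 0, 1, 0); (4, 0, 0, 0))


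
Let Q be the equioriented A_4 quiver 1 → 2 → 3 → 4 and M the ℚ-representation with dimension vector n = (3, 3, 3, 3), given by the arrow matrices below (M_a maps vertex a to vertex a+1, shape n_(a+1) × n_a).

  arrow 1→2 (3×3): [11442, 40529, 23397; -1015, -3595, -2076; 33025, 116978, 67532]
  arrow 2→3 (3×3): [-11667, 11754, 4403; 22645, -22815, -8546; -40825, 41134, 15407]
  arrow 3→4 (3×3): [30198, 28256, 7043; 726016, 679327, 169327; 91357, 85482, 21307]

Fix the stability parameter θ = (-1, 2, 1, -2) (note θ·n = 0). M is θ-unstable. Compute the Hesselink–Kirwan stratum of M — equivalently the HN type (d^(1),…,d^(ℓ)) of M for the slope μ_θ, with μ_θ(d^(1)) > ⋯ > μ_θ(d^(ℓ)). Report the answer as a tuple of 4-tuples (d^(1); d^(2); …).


Interval decomposition of M: I[1,4]^3.
HN type (ℓ=2): μ^(1)=1/3; μ^(2)=-1

((0, 3, 3, 3); (3, 0, 0, 0))


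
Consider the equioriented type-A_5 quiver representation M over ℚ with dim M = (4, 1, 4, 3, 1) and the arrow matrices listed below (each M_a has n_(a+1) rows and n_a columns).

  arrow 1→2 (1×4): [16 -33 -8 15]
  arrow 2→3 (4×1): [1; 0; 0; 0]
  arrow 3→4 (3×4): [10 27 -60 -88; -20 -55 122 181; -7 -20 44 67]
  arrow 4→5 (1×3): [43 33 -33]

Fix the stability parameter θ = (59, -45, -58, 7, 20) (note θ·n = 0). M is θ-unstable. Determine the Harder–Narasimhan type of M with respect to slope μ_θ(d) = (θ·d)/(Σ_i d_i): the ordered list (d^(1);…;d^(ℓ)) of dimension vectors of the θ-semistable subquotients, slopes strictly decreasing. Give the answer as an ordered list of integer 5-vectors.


Barcode: M ≅ I[1,1]^3, I[1,5], I[3,3], I[3,4]^2. HN layers by μ_θ (5 steps, strictly decreasing):
  μ^(1)=59; μ^(2)=20; μ^(3)=7; μ^(4)=-44/3; μ^(5)=-58

((3, 0, 0, 0, 0); (0, 0, 0, 0, 1); (0, 0, 0, 3, 0); (1, 1, 1, 0, 0); (0, 0, 3, 0, 0))


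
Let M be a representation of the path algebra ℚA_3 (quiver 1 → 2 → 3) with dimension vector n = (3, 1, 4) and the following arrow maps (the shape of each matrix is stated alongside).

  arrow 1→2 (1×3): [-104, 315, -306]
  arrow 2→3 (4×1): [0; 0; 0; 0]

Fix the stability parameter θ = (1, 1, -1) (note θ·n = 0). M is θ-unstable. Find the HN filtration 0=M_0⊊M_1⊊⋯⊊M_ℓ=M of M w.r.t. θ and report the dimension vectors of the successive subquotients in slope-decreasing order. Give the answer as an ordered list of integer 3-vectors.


Barcode: M ≅ I[1,1]^2, I[1,2], I[3,3]^4. HN layers by μ_θ (2 steps, strictly decreasing):
  μ^(1)=1; μ^(2)=-1

((3, 1, 0); (0, 0, 4))


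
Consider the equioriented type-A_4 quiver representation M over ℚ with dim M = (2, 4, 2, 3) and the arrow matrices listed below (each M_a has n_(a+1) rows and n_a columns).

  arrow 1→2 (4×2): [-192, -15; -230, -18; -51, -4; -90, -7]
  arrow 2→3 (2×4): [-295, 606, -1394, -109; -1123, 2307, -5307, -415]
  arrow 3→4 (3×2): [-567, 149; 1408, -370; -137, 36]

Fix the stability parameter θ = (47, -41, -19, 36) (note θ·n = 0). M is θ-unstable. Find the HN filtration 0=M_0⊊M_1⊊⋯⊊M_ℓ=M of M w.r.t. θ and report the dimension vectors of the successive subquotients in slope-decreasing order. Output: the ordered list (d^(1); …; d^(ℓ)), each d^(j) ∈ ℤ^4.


Via rank(M_{q-1}∘⋯∘M_p): M ≅ I[1,2], I[1,4], I[2,2], I[2,4], I[4,4].
μ_θ-semistable layers: μ^(1)=36; μ^(2)=3; μ^(3)=-13/3; μ^(4)=-19; μ^(5)=-41

((0, 0, 0, 3); (1, 1, 0, 0); (1, 1, 1, 0); (0, 0, 1, 0); (0, 2, 0, 0))


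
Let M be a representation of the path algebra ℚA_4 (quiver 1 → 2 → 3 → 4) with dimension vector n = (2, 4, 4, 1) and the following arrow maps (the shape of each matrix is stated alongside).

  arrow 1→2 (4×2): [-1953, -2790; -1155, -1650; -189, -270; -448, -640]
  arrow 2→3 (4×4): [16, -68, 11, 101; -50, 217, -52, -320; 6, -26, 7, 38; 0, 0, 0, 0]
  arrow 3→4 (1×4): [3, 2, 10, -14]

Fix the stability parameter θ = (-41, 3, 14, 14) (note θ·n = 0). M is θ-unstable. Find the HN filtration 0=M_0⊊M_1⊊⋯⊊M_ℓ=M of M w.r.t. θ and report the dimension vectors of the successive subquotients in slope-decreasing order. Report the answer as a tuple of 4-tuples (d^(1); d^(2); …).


Barcode: M ≅ I[1,1], I[1,4], I[2,2], I[2,3]^2, I[3,3]. HN layers by μ_θ (3 steps, strictly decreasing):
  μ^(1)=14; μ^(2)=3; μ^(3)=-41

((0, 0, 4, 1); (0, 4, 0, 0); (2, 0, 0, 0))


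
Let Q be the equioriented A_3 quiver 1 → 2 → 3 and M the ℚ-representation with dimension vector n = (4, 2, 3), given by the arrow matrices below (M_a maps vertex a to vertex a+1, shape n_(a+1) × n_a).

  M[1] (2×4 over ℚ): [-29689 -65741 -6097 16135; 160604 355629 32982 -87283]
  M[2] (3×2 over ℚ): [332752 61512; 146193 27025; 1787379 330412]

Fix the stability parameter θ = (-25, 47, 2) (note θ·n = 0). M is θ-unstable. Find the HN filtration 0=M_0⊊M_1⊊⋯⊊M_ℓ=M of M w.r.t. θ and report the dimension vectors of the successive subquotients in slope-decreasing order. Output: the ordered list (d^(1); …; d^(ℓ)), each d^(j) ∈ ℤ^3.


Barcode: M ≅ I[1,1]^2, I[1,3]^2, I[3,3]. HN layers by μ_θ (3 steps, strictly decreasing):
  μ^(1)=49/2; μ^(2)=2; μ^(3)=-25

((0, 2, 2); (0, 0, 1); (4, 0, 0))


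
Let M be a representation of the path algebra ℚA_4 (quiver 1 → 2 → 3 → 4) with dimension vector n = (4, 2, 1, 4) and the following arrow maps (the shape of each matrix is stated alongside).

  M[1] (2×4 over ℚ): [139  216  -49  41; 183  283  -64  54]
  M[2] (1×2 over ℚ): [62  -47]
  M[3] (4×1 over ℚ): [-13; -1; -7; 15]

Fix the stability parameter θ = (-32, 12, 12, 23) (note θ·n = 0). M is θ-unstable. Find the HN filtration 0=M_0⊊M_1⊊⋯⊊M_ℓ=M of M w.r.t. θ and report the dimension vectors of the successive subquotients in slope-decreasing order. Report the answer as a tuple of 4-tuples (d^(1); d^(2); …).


Interval decomposition of M: I[1,1]^2, I[1,2], I[1,4], I[4,4]^3.
HN type (ℓ=3): μ^(1)=23; μ^(2)=12; μ^(3)=-32

((0, 0, 0, 4); (0, 2, 1, 0); (4, 0, 0, 0))


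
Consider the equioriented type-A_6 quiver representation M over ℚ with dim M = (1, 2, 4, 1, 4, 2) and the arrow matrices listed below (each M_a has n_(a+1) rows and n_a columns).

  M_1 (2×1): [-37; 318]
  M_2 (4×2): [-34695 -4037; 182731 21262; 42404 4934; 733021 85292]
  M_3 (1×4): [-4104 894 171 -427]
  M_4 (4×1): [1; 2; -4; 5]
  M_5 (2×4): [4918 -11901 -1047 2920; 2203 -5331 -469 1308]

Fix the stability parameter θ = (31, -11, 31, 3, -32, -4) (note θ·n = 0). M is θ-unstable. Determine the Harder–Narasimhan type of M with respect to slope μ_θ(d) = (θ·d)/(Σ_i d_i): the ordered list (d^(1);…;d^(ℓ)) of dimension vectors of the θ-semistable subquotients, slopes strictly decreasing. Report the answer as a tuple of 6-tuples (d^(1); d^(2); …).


Via rank(M_{q-1}∘⋯∘M_p): M ≅ I[1,6], I[2,3], I[3,3]^2, I[5,5]^2, I[5,6].
μ_θ-semistable layers: μ^(1)=31; μ^(2)=3; μ^(3)=-4; μ^(4)=-11; μ^(5)=-32

((0, 0, 3, 0, 0, 0); (1, 1, 1, 1, 1, 1); (0, 0, 0, 0, 0, 1); (0, 1, 0, 0, 0, 0); (0, 0, 0, 0, 3, 0))


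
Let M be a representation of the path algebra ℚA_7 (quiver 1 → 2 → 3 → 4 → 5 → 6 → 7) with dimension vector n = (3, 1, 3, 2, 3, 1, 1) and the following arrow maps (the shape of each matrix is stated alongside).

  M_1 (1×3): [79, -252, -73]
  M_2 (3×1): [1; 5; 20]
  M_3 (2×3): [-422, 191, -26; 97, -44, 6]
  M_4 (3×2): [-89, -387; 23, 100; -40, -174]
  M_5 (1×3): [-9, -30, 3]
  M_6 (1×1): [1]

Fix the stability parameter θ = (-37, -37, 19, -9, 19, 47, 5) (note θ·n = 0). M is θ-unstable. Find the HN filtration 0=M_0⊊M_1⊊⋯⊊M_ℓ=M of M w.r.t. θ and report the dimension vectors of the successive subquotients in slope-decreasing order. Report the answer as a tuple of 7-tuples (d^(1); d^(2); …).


Via rank(M_{q-1}∘⋯∘M_p): M ≅ I[1,1]^2, I[1,5], I[3,3], I[3,7], I[5,5].
μ_θ-semistable layers: μ^(1)=26; μ^(2)=19; μ^(3)=5; μ^(4)=-37

((0, 0, 0, 0, 0, 1, 1); (0, 0, 1, 0, 3, 0, 0); (0, 0, 2, 2, 0, 0, 0); (3, 1, 0, 0, 0, 0, 0))


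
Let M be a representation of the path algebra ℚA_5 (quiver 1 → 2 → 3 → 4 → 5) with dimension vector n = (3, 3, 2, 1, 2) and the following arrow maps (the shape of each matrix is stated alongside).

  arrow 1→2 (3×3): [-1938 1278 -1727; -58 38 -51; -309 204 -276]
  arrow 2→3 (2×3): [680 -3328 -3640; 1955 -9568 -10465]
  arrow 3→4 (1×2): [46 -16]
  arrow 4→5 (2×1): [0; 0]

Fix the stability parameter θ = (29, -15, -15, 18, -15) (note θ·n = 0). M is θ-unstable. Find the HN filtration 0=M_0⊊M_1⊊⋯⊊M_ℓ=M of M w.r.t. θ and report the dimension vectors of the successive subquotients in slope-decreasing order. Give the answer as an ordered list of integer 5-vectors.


Interval decomposition of M: I[1,1], I[1,2], I[1,3], I[2,2], I[3,4], I[5,5]^2.
HN type (ℓ=5): μ^(1)=29; μ^(2)=18; μ^(3)=7; μ^(4)=-1/3; μ^(5)=-15

((1, 0, 0, 0, 0); (0, 0, 0, 1, 0); (1, 1, 0, 0, 0); (1, 1, 1, 0, 0); (0, 1, 1, 0, 2))


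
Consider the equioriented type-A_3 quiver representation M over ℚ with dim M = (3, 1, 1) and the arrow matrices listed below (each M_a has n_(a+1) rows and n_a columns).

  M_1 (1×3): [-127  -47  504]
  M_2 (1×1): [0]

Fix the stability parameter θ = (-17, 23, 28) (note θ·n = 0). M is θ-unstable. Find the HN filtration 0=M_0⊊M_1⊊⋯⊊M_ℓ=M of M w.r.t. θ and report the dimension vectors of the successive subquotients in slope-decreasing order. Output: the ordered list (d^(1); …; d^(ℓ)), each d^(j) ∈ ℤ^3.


Via rank(M_{q-1}∘⋯∘M_p): M ≅ I[1,1]^2, I[1,2], I[3,3].
μ_θ-semistable layers: μ^(1)=28; μ^(2)=23; μ^(3)=-17

((0, 0, 1); (0, 1, 0); (3, 0, 0))


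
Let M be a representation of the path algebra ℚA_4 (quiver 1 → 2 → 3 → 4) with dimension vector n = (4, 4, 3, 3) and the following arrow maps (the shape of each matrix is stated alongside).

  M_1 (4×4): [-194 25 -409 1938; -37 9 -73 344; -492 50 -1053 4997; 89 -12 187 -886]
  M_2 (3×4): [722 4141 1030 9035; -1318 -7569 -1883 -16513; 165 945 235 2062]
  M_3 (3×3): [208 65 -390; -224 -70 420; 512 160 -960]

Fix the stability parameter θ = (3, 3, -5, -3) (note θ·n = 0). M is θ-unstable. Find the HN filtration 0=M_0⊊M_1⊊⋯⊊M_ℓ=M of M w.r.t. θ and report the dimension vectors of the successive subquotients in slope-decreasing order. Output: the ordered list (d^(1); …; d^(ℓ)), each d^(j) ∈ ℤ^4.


Interval decomposition of M: I[1,2], I[1,3]^2, I[1,4], I[4,4]^2.
HN type (ℓ=4): μ^(1)=3; μ^(2)=1/3; μ^(3)=-1/2; μ^(4)=-3

((1, 1, 0, 0); (2, 2, 2, 0); (1, 1, 1, 1); (0, 0, 0, 2))


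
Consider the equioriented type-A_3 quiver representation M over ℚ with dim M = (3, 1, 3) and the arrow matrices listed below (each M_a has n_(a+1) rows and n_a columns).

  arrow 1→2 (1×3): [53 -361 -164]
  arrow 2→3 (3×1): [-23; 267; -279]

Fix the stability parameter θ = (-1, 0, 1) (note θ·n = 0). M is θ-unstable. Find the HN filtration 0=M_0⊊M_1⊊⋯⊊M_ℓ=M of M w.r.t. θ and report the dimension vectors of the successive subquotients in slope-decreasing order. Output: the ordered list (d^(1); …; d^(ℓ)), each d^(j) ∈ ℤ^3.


Barcode: M ≅ I[1,1]^2, I[1,3], I[3,3]^2. HN layers by μ_θ (3 steps, strictly decreasing):
  μ^(1)=1; μ^(2)=0; μ^(3)=-1

((0, 0, 3); (0, 1, 0); (3, 0, 0))


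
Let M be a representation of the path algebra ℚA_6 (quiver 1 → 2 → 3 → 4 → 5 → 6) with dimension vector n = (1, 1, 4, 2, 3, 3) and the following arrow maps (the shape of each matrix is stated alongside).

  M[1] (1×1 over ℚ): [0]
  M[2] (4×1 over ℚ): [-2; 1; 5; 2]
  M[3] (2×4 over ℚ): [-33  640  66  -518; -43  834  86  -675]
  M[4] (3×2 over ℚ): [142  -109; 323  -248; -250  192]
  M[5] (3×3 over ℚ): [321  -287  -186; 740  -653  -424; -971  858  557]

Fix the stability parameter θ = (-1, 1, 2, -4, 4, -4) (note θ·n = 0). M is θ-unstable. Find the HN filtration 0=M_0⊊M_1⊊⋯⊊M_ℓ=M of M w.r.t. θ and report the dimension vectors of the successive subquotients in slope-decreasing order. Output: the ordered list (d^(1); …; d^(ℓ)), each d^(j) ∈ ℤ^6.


Interval decomposition of M: I[1,1], I[2,3], I[3,3], I[3,6]^2, I[5,6].
HN type (ℓ=4): μ^(1)=2; μ^(2)=1; μ^(3)=0; μ^(4)=-1

((0, 0, 2, 0, 0, 0); (0, 1, 0, 0, 0, 0); (0, 0, 0, 0, 3, 3); (1, 0, 2, 2, 0, 0))


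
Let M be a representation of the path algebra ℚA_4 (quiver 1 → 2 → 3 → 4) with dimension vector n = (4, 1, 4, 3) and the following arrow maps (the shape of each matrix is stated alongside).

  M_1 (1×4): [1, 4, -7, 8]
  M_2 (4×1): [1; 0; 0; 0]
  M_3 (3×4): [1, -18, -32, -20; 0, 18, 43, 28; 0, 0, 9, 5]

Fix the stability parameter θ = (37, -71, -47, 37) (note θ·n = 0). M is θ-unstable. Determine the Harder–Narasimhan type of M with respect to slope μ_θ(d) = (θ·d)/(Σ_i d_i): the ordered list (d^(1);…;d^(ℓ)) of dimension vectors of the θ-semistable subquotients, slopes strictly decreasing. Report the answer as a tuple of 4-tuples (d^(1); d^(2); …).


Via rank(M_{q-1}∘⋯∘M_p): M ≅ I[1,1]^3, I[1,4], I[3,3], I[3,4]^2.
μ_θ-semistable layers: μ^(1)=37; μ^(2)=-27; μ^(3)=-47

((3, 0, 0, 3); (1, 1, 1, 0); (0, 0, 3, 0))
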